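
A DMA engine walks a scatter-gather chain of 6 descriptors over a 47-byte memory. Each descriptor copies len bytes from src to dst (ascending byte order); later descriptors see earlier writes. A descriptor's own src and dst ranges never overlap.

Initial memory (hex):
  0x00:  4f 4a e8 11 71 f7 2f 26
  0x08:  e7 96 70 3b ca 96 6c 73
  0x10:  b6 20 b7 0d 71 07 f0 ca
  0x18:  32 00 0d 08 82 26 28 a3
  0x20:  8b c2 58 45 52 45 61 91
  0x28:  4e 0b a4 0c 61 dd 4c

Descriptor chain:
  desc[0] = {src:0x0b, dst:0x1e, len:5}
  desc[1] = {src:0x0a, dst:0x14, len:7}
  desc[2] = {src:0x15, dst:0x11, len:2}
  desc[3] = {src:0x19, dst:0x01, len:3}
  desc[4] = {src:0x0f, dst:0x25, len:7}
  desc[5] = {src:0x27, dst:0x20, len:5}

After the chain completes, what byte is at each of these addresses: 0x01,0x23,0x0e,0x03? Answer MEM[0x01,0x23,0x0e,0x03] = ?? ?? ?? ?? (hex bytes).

MEM[0x01,0x23,0x0e,0x03] = 73 70 6c 08

  after D0: wrote 5B at 0x1e = 3bca966c73
  after D1: wrote 7B at 0x14 = 703bca966c73b6
  after D2: wrote 2B at 0x11 = 3bca
  after D3: wrote 3B at 0x01 = 73b608
  after D4: wrote 7B at 0x25 = 73b63bca0d703b
  after D5: wrote 5B at 0x20 = 3bca0d703b
query mem[0x01]=0x73, mem[0x23]=0x70, mem[0x0e]=0x6c, mem[0x03]=0x08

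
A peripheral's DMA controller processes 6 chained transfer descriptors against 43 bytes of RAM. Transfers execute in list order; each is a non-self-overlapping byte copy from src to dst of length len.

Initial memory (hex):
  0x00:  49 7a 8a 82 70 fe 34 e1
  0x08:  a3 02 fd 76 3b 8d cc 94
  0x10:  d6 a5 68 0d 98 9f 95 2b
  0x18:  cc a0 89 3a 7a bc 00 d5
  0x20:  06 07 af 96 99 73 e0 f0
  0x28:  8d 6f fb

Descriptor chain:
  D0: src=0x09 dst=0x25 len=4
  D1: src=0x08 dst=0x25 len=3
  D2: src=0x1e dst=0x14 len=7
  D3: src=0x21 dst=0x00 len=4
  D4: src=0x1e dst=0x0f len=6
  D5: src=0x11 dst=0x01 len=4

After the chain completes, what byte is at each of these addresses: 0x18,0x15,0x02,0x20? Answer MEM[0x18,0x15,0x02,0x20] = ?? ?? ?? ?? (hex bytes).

MEM[0x18,0x15,0x02,0x20] = af d5 07 06

  after D0: wrote 4B at 0x25 = 02fd763b
  after D1: wrote 3B at 0x25 = a302fd
  after D2: wrote 7B at 0x14 = 00d50607af9699
  after D3: wrote 4B at 0x00 = 07af9699
  after D4: wrote 6B at 0x0f = 00d50607af96
  after D5: wrote 4B at 0x01 = 0607af96
query mem[0x18]=0xaf, mem[0x15]=0xd5, mem[0x02]=0x07, mem[0x20]=0x06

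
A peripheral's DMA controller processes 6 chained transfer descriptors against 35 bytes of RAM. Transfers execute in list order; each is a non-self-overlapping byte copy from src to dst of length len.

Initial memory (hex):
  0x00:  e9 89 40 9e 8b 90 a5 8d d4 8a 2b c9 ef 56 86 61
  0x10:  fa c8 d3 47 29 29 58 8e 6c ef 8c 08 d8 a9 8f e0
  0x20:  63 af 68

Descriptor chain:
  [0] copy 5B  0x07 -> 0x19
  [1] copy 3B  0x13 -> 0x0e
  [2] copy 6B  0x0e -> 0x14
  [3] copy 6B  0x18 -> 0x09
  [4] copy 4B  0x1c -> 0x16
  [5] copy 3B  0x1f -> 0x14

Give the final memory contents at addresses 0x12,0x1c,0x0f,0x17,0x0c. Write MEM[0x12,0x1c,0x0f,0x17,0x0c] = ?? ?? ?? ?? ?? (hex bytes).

  after D0: wrote 5B at 0x19 = 8dd48a2bc9
  after D1: wrote 3B at 0x0e = 472929
  after D2: wrote 6B at 0x14 = 472929c8d347
  after D3: wrote 6B at 0x09 = d347d48a2bc9
  after D4: wrote 4B at 0x16 = 2bc98fe0
  after D5: wrote 3B at 0x14 = e063af
query mem[0x12]=0xd3, mem[0x1c]=0x2b, mem[0x0f]=0x29, mem[0x17]=0xc9, mem[0x0c]=0x8a

MEM[0x12,0x1c,0x0f,0x17,0x0c] = d3 2b 29 c9 8a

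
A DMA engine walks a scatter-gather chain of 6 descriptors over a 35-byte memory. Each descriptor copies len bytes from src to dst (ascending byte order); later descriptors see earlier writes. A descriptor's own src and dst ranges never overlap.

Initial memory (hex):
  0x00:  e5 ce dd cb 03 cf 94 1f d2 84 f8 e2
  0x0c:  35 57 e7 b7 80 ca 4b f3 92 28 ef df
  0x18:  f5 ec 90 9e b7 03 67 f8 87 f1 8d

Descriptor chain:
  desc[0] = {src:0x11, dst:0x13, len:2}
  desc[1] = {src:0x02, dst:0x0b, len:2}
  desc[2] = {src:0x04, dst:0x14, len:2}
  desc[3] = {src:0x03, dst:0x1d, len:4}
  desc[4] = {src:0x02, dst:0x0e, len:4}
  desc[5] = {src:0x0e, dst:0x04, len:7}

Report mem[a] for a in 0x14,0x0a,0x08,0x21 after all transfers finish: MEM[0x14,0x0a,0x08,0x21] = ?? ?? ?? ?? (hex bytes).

#0 dst[0x13+2] := {0xca,0x4b}
#1 dst[0x0b+2] := {0xdd,0xcb}
#2 dst[0x14+2] := {0x03,0xcf}
#3 dst[0x1d+4] := {0xcb,0x03,0xcf,0x94}
#4 dst[0x0e+4] := {0xdd,0xcb,0x03,0xcf}
#5 dst[0x04+7] := {0xdd,0xcb,0x03,0xcf,0x4b,0xca,0x03}
query mem[0x14]=0x03, mem[0x0a]=0x03, mem[0x08]=0x4b, mem[0x21]=0xf1

MEM[0x14,0x0a,0x08,0x21] = 03 03 4b f1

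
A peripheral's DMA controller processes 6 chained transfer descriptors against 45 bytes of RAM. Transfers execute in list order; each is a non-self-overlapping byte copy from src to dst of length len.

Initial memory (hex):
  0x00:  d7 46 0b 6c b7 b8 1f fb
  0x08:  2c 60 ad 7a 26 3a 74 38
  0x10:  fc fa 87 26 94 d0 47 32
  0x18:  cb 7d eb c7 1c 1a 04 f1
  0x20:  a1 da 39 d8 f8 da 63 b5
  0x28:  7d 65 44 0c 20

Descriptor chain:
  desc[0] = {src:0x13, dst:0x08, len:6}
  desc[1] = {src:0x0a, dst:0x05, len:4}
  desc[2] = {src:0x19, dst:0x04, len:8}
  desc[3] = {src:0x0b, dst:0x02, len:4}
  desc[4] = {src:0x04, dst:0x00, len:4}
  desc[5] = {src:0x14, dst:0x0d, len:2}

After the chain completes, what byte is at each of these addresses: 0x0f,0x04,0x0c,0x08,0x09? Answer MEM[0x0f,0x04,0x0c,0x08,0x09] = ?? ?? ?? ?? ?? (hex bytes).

MEM[0x0f,0x04,0x0c,0x08,0x09] = 38 cb 32 1a 04

[0] 0x13->0x08 len=6 : 26 94 d0 47 32 cb
[1] 0x0a->0x05 len=4 : d0 47 32 cb
[2] 0x19->0x04 len=8 : 7d eb c7 1c 1a 04 f1 a1
[3] 0x0b->0x02 len=4 : a1 32 cb 74
[4] 0x04->0x00 len=4 : cb 74 c7 1c
[5] 0x14->0x0d len=2 : 94 d0
query mem[0x0f]=0x38, mem[0x04]=0xcb, mem[0x0c]=0x32, mem[0x08]=0x1a, mem[0x09]=0x04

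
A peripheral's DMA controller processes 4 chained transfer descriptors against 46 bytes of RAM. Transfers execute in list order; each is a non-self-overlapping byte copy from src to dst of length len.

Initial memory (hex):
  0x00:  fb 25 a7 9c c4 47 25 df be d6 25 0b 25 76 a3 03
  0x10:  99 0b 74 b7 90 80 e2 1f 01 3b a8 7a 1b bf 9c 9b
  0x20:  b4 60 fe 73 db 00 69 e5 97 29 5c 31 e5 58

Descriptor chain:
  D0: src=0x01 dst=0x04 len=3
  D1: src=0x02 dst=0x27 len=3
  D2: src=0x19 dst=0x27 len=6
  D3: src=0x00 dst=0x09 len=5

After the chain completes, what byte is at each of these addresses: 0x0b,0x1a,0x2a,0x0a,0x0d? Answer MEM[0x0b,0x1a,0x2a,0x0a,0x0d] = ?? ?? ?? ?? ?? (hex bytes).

MEM[0x0b,0x1a,0x2a,0x0a,0x0d] = a7 a8 1b 25 25

[0] 0x01->0x04 len=3 : 25 a7 9c
[1] 0x02->0x27 len=3 : a7 9c 25
[2] 0x19->0x27 len=6 : 3b a8 7a 1b bf 9c
[3] 0x00->0x09 len=5 : fb 25 a7 9c 25
query mem[0x0b]=0xa7, mem[0x1a]=0xa8, mem[0x2a]=0x1b, mem[0x0a]=0x25, mem[0x0d]=0x25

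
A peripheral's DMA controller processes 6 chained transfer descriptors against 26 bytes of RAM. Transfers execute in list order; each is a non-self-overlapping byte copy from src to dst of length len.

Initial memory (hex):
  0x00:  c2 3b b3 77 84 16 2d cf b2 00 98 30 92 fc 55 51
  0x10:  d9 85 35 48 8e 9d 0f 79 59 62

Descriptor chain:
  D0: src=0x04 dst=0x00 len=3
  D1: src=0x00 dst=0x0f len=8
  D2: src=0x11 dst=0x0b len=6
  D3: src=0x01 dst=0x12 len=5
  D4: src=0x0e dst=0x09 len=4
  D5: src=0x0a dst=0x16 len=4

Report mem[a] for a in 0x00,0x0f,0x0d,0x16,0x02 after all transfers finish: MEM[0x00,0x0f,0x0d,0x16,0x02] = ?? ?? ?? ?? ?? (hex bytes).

MEM[0x00,0x0f,0x0d,0x16,0x02] = 84 2d 84 2d 2d

D0: mem[0x00..0x02] <- [84 16 2d]
D1: mem[0x0f..0x16] <- [84 16 2d 77 84 16 2d cf]
D2: mem[0x0b..0x10] <- [2d 77 84 16 2d cf]
D3: mem[0x12..0x16] <- [16 2d 77 84 16]
D4: mem[0x09..0x0c] <- [16 2d cf 2d]
D5: mem[0x16..0x19] <- [2d cf 2d 84]
query mem[0x00]=0x84, mem[0x0f]=0x2d, mem[0x0d]=0x84, mem[0x16]=0x2d, mem[0x02]=0x2d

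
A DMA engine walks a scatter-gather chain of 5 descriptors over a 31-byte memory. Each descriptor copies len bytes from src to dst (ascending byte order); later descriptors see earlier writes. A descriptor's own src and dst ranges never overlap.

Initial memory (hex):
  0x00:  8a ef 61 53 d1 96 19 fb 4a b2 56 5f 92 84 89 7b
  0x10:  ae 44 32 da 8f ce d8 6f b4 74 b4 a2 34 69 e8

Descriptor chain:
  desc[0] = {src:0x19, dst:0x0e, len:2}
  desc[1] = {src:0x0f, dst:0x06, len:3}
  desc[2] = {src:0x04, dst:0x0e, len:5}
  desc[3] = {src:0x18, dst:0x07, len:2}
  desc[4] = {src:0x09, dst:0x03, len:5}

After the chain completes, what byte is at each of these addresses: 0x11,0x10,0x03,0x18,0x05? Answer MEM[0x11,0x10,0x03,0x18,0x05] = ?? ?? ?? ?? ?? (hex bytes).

MEM[0x11,0x10,0x03,0x18,0x05] = ae b4 b2 b4 5f

  after D0: wrote 2B at 0x0e = 74b4
  after D1: wrote 3B at 0x06 = b4ae44
  after D2: wrote 5B at 0x0e = d196b4ae44
  after D3: wrote 2B at 0x07 = b474
  after D4: wrote 5B at 0x03 = b2565f9284
query mem[0x11]=0xae, mem[0x10]=0xb4, mem[0x03]=0xb2, mem[0x18]=0xb4, mem[0x05]=0x5f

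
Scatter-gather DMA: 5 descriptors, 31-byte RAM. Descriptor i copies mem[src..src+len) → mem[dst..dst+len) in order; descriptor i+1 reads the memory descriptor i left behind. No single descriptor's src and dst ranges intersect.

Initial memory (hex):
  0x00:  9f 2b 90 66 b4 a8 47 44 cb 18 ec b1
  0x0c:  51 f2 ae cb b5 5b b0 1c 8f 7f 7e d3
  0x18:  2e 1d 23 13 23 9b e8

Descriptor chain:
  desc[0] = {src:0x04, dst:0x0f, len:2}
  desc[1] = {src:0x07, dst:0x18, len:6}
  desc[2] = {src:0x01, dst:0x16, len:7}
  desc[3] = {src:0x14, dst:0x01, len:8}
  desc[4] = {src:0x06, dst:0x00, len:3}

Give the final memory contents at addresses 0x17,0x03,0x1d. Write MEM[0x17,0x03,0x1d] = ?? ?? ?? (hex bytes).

D0: mem[0x0f..0x10] <- [b4 a8]
D1: mem[0x18..0x1d] <- [44 cb 18 ec b1 51]
D2: mem[0x16..0x1c] <- [2b 90 66 b4 a8 47 44]
D3: mem[0x01..0x08] <- [8f 7f 2b 90 66 b4 a8 47]
D4: mem[0x00..0x02] <- [b4 a8 47]
query mem[0x17]=0x90, mem[0x03]=0x2b, mem[0x1d]=0x51

MEM[0x17,0x03,0x1d] = 90 2b 51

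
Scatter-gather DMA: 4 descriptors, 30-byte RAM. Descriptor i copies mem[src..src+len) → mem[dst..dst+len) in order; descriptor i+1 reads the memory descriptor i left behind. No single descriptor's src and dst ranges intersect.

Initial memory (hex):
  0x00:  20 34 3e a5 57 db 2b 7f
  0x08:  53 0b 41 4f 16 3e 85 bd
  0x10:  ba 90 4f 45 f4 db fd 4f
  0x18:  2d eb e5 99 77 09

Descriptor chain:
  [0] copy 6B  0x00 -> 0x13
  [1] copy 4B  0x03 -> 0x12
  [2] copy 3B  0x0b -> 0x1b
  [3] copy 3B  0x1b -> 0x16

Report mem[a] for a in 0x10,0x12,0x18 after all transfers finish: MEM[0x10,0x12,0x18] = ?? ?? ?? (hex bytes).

#0 dst[0x13+6] := {0x20,0x34,0x3e,0xa5,0x57,0xdb}
#1 dst[0x12+4] := {0xa5,0x57,0xdb,0x2b}
#2 dst[0x1b+3] := {0x4f,0x16,0x3e}
#3 dst[0x16+3] := {0x4f,0x16,0x3e}
query mem[0x10]=0xba, mem[0x12]=0xa5, mem[0x18]=0x3e

MEM[0x10,0x12,0x18] = ba a5 3e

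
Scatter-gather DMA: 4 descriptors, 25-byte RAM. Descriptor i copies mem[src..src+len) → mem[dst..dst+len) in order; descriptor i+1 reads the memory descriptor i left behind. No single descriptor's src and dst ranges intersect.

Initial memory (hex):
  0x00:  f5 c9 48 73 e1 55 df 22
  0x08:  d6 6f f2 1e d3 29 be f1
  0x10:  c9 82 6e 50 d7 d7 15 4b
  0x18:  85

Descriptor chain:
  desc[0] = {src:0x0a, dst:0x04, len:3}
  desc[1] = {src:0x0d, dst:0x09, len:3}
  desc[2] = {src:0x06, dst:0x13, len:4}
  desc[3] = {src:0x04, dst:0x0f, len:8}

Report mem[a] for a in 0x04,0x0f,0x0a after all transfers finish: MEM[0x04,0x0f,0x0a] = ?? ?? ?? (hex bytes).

D0: mem[0x04..0x06] <- [f2 1e d3]
D1: mem[0x09..0x0b] <- [29 be f1]
D2: mem[0x13..0x16] <- [d3 22 d6 29]
D3: mem[0x0f..0x16] <- [f2 1e d3 22 d6 29 be f1]
query mem[0x04]=0xf2, mem[0x0f]=0xf2, mem[0x0a]=0xbe

MEM[0x04,0x0f,0x0a] = f2 f2 be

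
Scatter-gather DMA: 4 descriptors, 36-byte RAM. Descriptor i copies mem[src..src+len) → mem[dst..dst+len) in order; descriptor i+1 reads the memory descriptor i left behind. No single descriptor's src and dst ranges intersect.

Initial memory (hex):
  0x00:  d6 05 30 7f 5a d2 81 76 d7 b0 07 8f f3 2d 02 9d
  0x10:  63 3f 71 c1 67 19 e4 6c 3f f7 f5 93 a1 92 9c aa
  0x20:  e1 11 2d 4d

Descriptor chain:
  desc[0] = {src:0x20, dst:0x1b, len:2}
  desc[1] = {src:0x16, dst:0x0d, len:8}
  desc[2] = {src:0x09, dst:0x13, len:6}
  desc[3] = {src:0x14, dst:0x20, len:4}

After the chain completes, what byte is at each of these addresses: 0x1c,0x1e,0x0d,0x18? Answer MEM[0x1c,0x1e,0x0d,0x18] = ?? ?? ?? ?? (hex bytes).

[0] 0x20->0x1b len=2 : e1 11
[1] 0x16->0x0d len=8 : e4 6c 3f f7 f5 e1 11 92
[2] 0x09->0x13 len=6 : b0 07 8f f3 e4 6c
[3] 0x14->0x20 len=4 : 07 8f f3 e4
query mem[0x1c]=0x11, mem[0x1e]=0x9c, mem[0x0d]=0xe4, mem[0x18]=0x6c

MEM[0x1c,0x1e,0x0d,0x18] = 11 9c e4 6c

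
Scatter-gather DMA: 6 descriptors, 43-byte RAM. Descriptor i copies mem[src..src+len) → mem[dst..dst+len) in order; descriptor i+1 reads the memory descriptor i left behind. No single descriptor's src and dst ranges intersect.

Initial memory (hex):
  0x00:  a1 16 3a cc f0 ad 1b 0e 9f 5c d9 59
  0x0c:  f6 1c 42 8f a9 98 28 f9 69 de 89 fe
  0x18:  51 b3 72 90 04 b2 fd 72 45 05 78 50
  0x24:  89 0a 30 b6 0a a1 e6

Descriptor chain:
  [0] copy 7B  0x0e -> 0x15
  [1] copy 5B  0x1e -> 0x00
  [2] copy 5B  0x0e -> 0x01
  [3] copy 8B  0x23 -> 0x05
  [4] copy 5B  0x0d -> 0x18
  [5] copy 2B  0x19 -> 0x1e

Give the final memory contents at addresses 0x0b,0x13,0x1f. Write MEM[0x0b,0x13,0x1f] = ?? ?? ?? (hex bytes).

MEM[0x0b,0x13,0x1f] = a1 f9 8f

#0 dst[0x15+7] := {0x42,0x8f,0xa9,0x98,0x28,0xf9,0x69}
#1 dst[0x00+5] := {0xfd,0x72,0x45,0x05,0x78}
#2 dst[0x01+5] := {0x42,0x8f,0xa9,0x98,0x28}
#3 dst[0x05+8] := {0x50,0x89,0x0a,0x30,0xb6,0x0a,0xa1,0xe6}
#4 dst[0x18+5] := {0x1c,0x42,0x8f,0xa9,0x98}
#5 dst[0x1e+2] := {0x42,0x8f}
query mem[0x0b]=0xa1, mem[0x13]=0xf9, mem[0x1f]=0x8f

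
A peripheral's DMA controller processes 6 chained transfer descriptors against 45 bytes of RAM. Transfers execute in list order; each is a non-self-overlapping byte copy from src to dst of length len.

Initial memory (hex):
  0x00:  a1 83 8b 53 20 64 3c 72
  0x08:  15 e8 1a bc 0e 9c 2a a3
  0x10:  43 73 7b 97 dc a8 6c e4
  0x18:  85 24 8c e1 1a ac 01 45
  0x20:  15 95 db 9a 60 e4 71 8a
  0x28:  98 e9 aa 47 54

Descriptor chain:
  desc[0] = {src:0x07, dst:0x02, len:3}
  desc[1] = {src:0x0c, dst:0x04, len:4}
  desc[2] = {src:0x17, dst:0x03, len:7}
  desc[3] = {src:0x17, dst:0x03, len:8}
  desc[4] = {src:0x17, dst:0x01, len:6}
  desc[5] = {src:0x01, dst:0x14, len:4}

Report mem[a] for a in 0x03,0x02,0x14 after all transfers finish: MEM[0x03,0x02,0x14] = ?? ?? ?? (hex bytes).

MEM[0x03,0x02,0x14] = 24 85 e4

  after D0: wrote 3B at 0x02 = 7215e8
  after D1: wrote 4B at 0x04 = 0e9c2aa3
  after D2: wrote 7B at 0x03 = e485248ce11aac
  after D3: wrote 8B at 0x03 = e485248ce11aac01
  after D4: wrote 6B at 0x01 = e485248ce11a
  after D5: wrote 4B at 0x14 = e485248c
query mem[0x03]=0x24, mem[0x02]=0x85, mem[0x14]=0xe4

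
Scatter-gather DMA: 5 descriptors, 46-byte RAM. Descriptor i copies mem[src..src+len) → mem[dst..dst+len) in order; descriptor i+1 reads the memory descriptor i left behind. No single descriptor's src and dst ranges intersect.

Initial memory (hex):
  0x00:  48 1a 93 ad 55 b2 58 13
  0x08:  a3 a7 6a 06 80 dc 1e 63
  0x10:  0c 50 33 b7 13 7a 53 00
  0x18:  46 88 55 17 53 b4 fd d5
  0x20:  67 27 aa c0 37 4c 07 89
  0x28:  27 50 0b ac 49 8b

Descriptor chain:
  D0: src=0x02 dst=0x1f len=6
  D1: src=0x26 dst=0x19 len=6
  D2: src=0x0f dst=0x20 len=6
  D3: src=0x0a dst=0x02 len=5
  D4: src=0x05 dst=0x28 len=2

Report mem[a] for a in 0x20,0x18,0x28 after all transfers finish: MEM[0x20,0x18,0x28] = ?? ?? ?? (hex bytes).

MEM[0x20,0x18,0x28] = 63 46 dc

D0: mem[0x1f..0x24] <- [93 ad 55 b2 58 13]
D1: mem[0x19..0x1e] <- [07 89 27 50 0b ac]
D2: mem[0x20..0x25] <- [63 0c 50 33 b7 13]
D3: mem[0x02..0x06] <- [6a 06 80 dc 1e]
D4: mem[0x28..0x29] <- [dc 1e]
query mem[0x20]=0x63, mem[0x18]=0x46, mem[0x28]=0xdc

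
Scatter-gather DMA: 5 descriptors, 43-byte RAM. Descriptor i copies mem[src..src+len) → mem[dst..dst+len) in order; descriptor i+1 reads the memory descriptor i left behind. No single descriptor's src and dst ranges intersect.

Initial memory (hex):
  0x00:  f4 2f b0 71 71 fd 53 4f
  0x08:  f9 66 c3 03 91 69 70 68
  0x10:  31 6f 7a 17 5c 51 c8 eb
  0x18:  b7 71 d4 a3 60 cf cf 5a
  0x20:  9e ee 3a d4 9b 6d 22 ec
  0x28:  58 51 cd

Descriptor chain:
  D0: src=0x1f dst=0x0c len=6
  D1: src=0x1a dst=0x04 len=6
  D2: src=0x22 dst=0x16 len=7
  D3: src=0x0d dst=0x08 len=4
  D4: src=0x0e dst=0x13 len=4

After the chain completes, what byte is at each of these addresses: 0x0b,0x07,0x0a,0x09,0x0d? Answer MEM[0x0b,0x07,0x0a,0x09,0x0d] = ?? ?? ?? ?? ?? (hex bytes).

MEM[0x0b,0x07,0x0a,0x09,0x0d] = d4 cf 3a ee 9e

D0: mem[0x0c..0x11] <- [5a 9e ee 3a d4 9b]
D1: mem[0x04..0x09] <- [d4 a3 60 cf cf 5a]
D2: mem[0x16..0x1c] <- [3a d4 9b 6d 22 ec 58]
D3: mem[0x08..0x0b] <- [9e ee 3a d4]
D4: mem[0x13..0x16] <- [ee 3a d4 9b]
query mem[0x0b]=0xd4, mem[0x07]=0xcf, mem[0x0a]=0x3a, mem[0x09]=0xee, mem[0x0d]=0x9e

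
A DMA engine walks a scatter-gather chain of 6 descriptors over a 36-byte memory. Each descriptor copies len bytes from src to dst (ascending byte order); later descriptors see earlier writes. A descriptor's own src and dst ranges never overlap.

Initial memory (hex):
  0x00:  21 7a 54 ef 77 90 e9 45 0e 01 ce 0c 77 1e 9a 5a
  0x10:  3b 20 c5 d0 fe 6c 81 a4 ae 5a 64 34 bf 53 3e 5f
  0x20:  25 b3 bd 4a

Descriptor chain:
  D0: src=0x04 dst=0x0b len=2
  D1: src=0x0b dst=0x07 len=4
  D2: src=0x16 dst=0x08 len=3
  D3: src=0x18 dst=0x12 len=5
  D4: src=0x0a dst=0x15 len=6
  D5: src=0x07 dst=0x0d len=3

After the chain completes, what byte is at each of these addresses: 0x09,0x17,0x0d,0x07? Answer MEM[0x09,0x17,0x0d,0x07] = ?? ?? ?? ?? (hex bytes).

MEM[0x09,0x17,0x0d,0x07] = a4 90 77 77

D0: mem[0x0b..0x0c] <- [77 90]
D1: mem[0x07..0x0a] <- [77 90 1e 9a]
D2: mem[0x08..0x0a] <- [81 a4 ae]
D3: mem[0x12..0x16] <- [ae 5a 64 34 bf]
D4: mem[0x15..0x1a] <- [ae 77 90 1e 9a 5a]
D5: mem[0x0d..0x0f] <- [77 81 a4]
query mem[0x09]=0xa4, mem[0x17]=0x90, mem[0x0d]=0x77, mem[0x07]=0x77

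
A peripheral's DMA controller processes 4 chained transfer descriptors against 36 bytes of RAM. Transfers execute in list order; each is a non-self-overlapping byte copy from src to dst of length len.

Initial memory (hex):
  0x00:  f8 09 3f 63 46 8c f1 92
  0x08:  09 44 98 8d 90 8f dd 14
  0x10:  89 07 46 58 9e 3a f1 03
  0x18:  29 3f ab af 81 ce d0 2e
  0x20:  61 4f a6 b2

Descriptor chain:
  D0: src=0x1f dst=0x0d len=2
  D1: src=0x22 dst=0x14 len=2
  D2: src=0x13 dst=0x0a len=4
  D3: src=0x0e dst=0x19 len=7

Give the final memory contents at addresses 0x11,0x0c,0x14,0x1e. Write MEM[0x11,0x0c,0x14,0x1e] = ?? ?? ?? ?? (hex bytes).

MEM[0x11,0x0c,0x14,0x1e] = 07 b2 a6 58

[0] 0x1f->0x0d len=2 : 2e 61
[1] 0x22->0x14 len=2 : a6 b2
[2] 0x13->0x0a len=4 : 58 a6 b2 f1
[3] 0x0e->0x19 len=7 : 61 14 89 07 46 58 a6
query mem[0x11]=0x07, mem[0x0c]=0xb2, mem[0x14]=0xa6, mem[0x1e]=0x58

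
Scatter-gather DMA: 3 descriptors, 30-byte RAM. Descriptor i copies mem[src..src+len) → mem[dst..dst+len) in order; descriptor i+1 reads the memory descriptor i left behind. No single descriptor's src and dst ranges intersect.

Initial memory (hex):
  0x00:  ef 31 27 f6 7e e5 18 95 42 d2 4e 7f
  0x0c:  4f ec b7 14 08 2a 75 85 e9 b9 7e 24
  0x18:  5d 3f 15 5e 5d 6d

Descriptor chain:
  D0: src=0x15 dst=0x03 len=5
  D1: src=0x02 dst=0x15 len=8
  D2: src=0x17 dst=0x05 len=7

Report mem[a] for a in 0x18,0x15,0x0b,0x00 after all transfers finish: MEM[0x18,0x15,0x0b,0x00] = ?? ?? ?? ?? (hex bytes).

[0] 0x15->0x03 len=5 : b9 7e 24 5d 3f
[1] 0x02->0x15 len=8 : 27 b9 7e 24 5d 3f 42 d2
[2] 0x17->0x05 len=7 : 7e 24 5d 3f 42 d2 6d
query mem[0x18]=0x24, mem[0x15]=0x27, mem[0x0b]=0x6d, mem[0x00]=0xef

MEM[0x18,0x15,0x0b,0x00] = 24 27 6d ef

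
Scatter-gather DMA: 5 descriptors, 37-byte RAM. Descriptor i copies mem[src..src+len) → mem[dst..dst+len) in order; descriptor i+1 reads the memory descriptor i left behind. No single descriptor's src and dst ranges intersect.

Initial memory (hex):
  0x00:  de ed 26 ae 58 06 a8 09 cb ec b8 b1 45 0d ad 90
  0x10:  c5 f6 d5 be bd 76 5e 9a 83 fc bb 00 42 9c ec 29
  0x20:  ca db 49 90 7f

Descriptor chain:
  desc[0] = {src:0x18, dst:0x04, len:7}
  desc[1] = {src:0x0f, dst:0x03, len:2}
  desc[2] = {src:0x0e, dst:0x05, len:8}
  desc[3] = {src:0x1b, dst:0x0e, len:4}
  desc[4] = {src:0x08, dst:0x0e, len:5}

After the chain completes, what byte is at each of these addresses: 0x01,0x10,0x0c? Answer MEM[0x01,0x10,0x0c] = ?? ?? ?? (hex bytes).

  after D0: wrote 7B at 0x04 = 83fcbb00429cec
  after D1: wrote 2B at 0x03 = 90c5
  after D2: wrote 8B at 0x05 = ad90c5f6d5bebd76
  after D3: wrote 4B at 0x0e = 00429cec
  after D4: wrote 5B at 0x0e = f6d5bebd76
query mem[0x01]=0xed, mem[0x10]=0xbe, mem[0x0c]=0x76

MEM[0x01,0x10,0x0c] = ed be 76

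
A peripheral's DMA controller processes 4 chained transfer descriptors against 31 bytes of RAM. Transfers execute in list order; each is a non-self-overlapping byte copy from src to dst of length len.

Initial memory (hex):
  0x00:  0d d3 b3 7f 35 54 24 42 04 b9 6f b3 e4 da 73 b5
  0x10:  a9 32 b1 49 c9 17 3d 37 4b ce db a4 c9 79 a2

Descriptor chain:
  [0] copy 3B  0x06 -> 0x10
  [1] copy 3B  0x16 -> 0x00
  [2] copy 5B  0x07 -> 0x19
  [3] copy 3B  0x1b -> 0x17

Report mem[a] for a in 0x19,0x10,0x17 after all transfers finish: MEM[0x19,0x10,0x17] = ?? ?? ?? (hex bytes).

#0 dst[0x10+3] := {0x24,0x42,0x04}
#1 dst[0x00+3] := {0x3d,0x37,0x4b}
#2 dst[0x19+5] := {0x42,0x04,0xb9,0x6f,0xb3}
#3 dst[0x17+3] := {0xb9,0x6f,0xb3}
query mem[0x19]=0xb3, mem[0x10]=0x24, mem[0x17]=0xb9

MEM[0x19,0x10,0x17] = b3 24 b9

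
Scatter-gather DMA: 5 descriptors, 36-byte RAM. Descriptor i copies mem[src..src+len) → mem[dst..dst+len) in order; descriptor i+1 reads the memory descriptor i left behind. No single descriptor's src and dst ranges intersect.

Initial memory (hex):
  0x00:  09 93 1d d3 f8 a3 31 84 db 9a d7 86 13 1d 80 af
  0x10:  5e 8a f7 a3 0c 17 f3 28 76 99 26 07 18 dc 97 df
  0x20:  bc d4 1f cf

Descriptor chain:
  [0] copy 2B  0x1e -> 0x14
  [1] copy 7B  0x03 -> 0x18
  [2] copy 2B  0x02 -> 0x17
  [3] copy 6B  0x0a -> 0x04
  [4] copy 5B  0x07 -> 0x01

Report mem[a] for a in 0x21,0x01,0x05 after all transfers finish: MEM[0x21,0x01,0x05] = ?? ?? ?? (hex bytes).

MEM[0x21,0x01,0x05] = d4 1d 86

[0] 0x1e->0x14 len=2 : 97 df
[1] 0x03->0x18 len=7 : d3 f8 a3 31 84 db 9a
[2] 0x02->0x17 len=2 : 1d d3
[3] 0x0a->0x04 len=6 : d7 86 13 1d 80 af
[4] 0x07->0x01 len=5 : 1d 80 af d7 86
query mem[0x21]=0xd4, mem[0x01]=0x1d, mem[0x05]=0x86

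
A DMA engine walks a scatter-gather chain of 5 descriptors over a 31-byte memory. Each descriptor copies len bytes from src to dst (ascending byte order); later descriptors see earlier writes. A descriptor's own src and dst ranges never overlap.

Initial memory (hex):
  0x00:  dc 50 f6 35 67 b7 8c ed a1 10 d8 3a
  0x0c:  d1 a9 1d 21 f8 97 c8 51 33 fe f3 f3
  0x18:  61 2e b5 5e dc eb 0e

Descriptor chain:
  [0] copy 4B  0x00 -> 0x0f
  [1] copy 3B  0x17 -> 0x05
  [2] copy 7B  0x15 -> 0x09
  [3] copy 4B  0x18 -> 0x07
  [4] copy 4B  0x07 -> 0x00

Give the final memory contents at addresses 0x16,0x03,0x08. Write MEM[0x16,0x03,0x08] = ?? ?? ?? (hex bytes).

MEM[0x16,0x03,0x08] = f3 5e 2e

  after D0: wrote 4B at 0x0f = dc50f635
  after D1: wrote 3B at 0x05 = f3612e
  after D2: wrote 7B at 0x09 = fef3f3612eb55e
  after D3: wrote 4B at 0x07 = 612eb55e
  after D4: wrote 4B at 0x00 = 612eb55e
query mem[0x16]=0xf3, mem[0x03]=0x5e, mem[0x08]=0x2e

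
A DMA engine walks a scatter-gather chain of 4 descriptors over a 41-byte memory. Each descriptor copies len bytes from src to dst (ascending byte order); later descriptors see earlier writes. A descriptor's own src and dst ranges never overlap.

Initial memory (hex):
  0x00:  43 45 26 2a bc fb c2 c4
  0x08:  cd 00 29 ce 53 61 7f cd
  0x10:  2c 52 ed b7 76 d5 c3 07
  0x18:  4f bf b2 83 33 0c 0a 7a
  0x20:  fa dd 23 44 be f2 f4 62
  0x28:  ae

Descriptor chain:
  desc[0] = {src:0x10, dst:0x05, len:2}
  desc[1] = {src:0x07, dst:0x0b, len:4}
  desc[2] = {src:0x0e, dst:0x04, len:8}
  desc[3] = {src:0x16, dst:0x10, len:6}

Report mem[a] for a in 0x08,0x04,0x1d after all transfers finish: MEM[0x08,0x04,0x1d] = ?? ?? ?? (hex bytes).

#0 dst[0x05+2] := {0x2c,0x52}
#1 dst[0x0b+4] := {0xc4,0xcd,0x00,0x29}
#2 dst[0x04+8] := {0x29,0xcd,0x2c,0x52,0xed,0xb7,0x76,0xd5}
#3 dst[0x10+6] := {0xc3,0x07,0x4f,0xbf,0xb2,0x83}
query mem[0x08]=0xed, mem[0x04]=0x29, mem[0x1d]=0x0c

MEM[0x08,0x04,0x1d] = ed 29 0c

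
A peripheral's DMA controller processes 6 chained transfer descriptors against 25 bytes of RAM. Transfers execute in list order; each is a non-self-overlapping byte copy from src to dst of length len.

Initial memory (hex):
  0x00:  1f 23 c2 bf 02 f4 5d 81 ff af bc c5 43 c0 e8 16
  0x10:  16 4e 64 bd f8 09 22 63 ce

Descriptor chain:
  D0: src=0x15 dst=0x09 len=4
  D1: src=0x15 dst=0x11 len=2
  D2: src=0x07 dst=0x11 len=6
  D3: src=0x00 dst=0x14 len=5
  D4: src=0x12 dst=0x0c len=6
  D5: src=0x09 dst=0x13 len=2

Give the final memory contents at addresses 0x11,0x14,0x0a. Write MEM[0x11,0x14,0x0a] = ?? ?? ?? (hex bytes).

D0: mem[0x09..0x0c] <- [09 22 63 ce]
D1: mem[0x11..0x12] <- [09 22]
D2: mem[0x11..0x16] <- [81 ff 09 22 63 ce]
D3: mem[0x14..0x18] <- [1f 23 c2 bf 02]
D4: mem[0x0c..0x11] <- [ff 09 1f 23 c2 bf]
D5: mem[0x13..0x14] <- [09 22]
query mem[0x11]=0xbf, mem[0x14]=0x22, mem[0x0a]=0x22

MEM[0x11,0x14,0x0a] = bf 22 22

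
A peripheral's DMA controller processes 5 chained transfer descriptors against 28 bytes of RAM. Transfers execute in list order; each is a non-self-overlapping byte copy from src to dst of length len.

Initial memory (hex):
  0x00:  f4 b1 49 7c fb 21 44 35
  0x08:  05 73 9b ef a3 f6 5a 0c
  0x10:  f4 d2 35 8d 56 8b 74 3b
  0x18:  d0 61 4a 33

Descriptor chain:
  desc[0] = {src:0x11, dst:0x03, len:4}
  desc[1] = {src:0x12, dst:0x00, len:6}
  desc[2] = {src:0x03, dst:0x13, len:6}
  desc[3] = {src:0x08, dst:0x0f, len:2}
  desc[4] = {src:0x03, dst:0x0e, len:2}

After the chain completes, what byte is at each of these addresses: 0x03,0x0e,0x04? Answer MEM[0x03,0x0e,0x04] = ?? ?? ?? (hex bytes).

  after D0: wrote 4B at 0x03 = d2358d56
  after D1: wrote 6B at 0x00 = 358d568b743b
  after D2: wrote 6B at 0x13 = 8b743b563505
  after D3: wrote 2B at 0x0f = 0573
  after D4: wrote 2B at 0x0e = 8b74
query mem[0x03]=0x8b, mem[0x0e]=0x8b, mem[0x04]=0x74

MEM[0x03,0x0e,0x04] = 8b 8b 74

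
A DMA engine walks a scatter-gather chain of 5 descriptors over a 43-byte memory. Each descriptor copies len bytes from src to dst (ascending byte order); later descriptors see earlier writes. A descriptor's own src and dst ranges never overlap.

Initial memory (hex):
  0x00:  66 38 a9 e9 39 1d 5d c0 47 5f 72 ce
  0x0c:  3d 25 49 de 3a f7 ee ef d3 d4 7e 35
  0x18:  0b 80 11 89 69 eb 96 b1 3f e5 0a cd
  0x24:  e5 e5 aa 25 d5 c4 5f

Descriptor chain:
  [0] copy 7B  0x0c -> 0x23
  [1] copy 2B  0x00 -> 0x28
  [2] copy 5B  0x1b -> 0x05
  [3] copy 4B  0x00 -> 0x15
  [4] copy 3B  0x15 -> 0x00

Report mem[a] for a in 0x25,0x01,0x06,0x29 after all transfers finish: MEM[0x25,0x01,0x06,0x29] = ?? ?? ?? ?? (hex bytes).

  after D0: wrote 7B at 0x23 = 3d2549de3af7ee
  after D1: wrote 2B at 0x28 = 6638
  after D2: wrote 5B at 0x05 = 8969eb96b1
  after D3: wrote 4B at 0x15 = 6638a9e9
  after D4: wrote 3B at 0x00 = 6638a9
query mem[0x25]=0x49, mem[0x01]=0x38, mem[0x06]=0x69, mem[0x29]=0x38

MEM[0x25,0x01,0x06,0x29] = 49 38 69 38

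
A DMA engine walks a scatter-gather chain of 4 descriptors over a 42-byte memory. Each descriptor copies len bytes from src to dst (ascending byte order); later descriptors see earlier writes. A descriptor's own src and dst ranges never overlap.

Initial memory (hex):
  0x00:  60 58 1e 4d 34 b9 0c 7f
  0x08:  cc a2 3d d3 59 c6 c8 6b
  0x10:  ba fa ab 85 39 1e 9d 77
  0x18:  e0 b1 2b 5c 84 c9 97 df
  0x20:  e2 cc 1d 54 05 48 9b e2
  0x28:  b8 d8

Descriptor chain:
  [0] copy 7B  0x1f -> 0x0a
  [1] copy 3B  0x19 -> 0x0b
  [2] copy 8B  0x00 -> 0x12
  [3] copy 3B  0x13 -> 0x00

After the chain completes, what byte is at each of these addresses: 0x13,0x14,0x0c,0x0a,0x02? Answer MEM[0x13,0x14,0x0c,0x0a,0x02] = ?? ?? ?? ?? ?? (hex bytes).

MEM[0x13,0x14,0x0c,0x0a,0x02] = 58 1e 2b df 4d

[0] 0x1f->0x0a len=7 : df e2 cc 1d 54 05 48
[1] 0x19->0x0b len=3 : b1 2b 5c
[2] 0x00->0x12 len=8 : 60 58 1e 4d 34 b9 0c 7f
[3] 0x13->0x00 len=3 : 58 1e 4d
query mem[0x13]=0x58, mem[0x14]=0x1e, mem[0x0c]=0x2b, mem[0x0a]=0xdf, mem[0x02]=0x4d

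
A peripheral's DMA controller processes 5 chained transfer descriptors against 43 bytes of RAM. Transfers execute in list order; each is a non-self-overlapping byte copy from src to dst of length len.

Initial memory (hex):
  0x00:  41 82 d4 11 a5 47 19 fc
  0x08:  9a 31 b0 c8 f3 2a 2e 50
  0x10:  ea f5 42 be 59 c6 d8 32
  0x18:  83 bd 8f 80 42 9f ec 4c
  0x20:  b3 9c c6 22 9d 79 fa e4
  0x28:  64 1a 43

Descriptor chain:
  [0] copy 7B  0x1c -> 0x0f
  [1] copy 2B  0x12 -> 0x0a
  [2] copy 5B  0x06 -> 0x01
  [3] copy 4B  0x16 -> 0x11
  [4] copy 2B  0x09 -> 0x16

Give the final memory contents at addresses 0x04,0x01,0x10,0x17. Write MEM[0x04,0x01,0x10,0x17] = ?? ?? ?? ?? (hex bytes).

  after D0: wrote 7B at 0x0f = 429fec4cb39cc6
  after D1: wrote 2B at 0x0a = 4cb3
  after D2: wrote 5B at 0x01 = 19fc9a314c
  after D3: wrote 4B at 0x11 = d83283bd
  after D4: wrote 2B at 0x16 = 314c
query mem[0x04]=0x31, mem[0x01]=0x19, mem[0x10]=0x9f, mem[0x17]=0x4c

MEM[0x04,0x01,0x10,0x17] = 31 19 9f 4c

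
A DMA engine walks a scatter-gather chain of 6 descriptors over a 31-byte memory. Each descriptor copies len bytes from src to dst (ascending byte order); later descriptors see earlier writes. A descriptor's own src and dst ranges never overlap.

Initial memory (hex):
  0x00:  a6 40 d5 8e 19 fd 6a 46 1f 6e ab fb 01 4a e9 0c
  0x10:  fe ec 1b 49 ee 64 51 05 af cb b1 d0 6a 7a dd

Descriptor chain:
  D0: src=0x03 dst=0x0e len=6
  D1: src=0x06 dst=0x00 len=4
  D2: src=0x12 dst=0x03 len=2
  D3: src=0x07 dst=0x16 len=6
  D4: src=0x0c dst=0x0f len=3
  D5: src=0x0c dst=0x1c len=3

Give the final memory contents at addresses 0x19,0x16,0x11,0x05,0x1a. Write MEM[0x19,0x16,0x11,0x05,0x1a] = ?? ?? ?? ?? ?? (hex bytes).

#0 dst[0x0e+6] := {0x8e,0x19,0xfd,0x6a,0x46,0x1f}
#1 dst[0x00+4] := {0x6a,0x46,0x1f,0x6e}
#2 dst[0x03+2] := {0x46,0x1f}
#3 dst[0x16+6] := {0x46,0x1f,0x6e,0xab,0xfb,0x01}
#4 dst[0x0f+3] := {0x01,0x4a,0x8e}
#5 dst[0x1c+3] := {0x01,0x4a,0x8e}
query mem[0x19]=0xab, mem[0x16]=0x46, mem[0x11]=0x8e, mem[0x05]=0xfd, mem[0x1a]=0xfb

MEM[0x19,0x16,0x11,0x05,0x1a] = ab 46 8e fd fb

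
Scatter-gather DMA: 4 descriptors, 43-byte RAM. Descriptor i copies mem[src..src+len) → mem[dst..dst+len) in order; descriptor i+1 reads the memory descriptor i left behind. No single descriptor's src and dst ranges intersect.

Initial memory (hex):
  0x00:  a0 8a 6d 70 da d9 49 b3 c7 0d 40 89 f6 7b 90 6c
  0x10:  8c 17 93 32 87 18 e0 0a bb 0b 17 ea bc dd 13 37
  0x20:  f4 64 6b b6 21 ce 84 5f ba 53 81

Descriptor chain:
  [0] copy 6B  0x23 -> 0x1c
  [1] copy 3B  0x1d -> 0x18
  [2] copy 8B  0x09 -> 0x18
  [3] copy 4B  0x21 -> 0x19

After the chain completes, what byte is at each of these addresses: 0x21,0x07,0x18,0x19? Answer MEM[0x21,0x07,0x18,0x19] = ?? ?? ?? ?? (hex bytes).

MEM[0x21,0x07,0x18,0x19] = ba b3 0d ba

D0: mem[0x1c..0x21] <- [b6 21 ce 84 5f ba]
D1: mem[0x18..0x1a] <- [21 ce 84]
D2: mem[0x18..0x1f] <- [0d 40 89 f6 7b 90 6c 8c]
D3: mem[0x19..0x1c] <- [ba 6b b6 21]
query mem[0x21]=0xba, mem[0x07]=0xb3, mem[0x18]=0x0d, mem[0x19]=0xba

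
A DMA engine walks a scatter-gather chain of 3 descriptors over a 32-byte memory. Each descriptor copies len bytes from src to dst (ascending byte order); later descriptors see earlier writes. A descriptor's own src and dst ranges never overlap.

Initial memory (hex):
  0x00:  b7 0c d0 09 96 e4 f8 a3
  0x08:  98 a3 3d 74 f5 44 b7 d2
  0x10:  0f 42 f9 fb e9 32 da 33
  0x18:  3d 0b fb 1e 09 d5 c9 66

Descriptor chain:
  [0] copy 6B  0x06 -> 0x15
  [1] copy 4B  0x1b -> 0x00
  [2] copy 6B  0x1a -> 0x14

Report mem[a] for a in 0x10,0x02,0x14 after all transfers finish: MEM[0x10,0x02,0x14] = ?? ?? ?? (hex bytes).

MEM[0x10,0x02,0x14] = 0f d5 74

  after D0: wrote 6B at 0x15 = f8a398a33d74
  after D1: wrote 4B at 0x00 = 1e09d5c9
  after D2: wrote 6B at 0x14 = 741e09d5c966
query mem[0x10]=0x0f, mem[0x02]=0xd5, mem[0x14]=0x74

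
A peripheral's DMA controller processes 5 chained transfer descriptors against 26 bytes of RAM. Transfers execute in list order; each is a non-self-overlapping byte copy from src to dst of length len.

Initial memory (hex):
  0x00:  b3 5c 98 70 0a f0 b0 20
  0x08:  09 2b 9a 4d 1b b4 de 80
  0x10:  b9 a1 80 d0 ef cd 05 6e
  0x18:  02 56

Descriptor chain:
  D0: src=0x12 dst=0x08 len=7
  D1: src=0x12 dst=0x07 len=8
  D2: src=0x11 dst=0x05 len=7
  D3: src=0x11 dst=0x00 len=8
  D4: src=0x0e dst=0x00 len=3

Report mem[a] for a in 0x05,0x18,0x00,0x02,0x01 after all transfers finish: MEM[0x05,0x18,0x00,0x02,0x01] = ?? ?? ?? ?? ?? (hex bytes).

D0: mem[0x08..0x0e] <- [80 d0 ef cd 05 6e 02]
D1: mem[0x07..0x0e] <- [80 d0 ef cd 05 6e 02 56]
D2: mem[0x05..0x0b] <- [a1 80 d0 ef cd 05 6e]
D3: mem[0x00..0x07] <- [a1 80 d0 ef cd 05 6e 02]
D4: mem[0x00..0x02] <- [56 80 b9]
query mem[0x05]=0x05, mem[0x18]=0x02, mem[0x00]=0x56, mem[0x02]=0xb9, mem[0x01]=0x80

MEM[0x05,0x18,0x00,0x02,0x01] = 05 02 56 b9 80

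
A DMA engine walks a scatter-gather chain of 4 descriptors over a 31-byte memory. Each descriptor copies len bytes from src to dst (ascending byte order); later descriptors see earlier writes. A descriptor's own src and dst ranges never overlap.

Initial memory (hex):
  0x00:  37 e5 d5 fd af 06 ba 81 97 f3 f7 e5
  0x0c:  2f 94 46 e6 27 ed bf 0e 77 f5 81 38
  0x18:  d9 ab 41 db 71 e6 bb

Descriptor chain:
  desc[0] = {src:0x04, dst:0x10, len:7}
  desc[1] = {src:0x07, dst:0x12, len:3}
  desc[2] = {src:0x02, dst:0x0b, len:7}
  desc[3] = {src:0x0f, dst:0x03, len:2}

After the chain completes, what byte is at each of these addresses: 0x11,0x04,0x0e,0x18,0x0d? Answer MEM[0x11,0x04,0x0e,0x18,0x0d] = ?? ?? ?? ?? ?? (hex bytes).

  after D0: wrote 7B at 0x10 = af06ba8197f3f7
  after D1: wrote 3B at 0x12 = 8197f3
  after D2: wrote 7B at 0x0b = d5fdaf06ba8197
  after D3: wrote 2B at 0x03 = ba81
query mem[0x11]=0x97, mem[0x04]=0x81, mem[0x0e]=0x06, mem[0x18]=0xd9, mem[0x0d]=0xaf

MEM[0x11,0x04,0x0e,0x18,0x0d] = 97 81 06 d9 af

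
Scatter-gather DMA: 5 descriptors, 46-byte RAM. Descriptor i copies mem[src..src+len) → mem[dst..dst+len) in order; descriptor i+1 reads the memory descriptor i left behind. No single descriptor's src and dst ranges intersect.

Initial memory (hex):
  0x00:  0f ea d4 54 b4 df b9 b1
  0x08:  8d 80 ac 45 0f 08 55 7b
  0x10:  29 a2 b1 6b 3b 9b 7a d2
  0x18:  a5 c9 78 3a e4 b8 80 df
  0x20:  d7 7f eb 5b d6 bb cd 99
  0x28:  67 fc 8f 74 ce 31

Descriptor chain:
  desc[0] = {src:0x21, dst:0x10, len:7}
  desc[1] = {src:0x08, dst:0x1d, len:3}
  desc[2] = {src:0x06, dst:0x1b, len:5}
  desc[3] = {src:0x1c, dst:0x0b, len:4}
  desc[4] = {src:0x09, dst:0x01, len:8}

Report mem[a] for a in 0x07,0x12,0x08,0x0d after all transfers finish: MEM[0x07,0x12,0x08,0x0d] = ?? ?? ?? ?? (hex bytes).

#0 dst[0x10+7] := {0x7f,0xeb,0x5b,0xd6,0xbb,0xcd,0x99}
#1 dst[0x1d+3] := {0x8d,0x80,0xac}
#2 dst[0x1b+5] := {0xb9,0xb1,0x8d,0x80,0xac}
#3 dst[0x0b+4] := {0xb1,0x8d,0x80,0xac}
#4 dst[0x01+8] := {0x80,0xac,0xb1,0x8d,0x80,0xac,0x7b,0x7f}
query mem[0x07]=0x7b, mem[0x12]=0x5b, mem[0x08]=0x7f, mem[0x0d]=0x80

MEM[0x07,0x12,0x08,0x0d] = 7b 5b 7f 80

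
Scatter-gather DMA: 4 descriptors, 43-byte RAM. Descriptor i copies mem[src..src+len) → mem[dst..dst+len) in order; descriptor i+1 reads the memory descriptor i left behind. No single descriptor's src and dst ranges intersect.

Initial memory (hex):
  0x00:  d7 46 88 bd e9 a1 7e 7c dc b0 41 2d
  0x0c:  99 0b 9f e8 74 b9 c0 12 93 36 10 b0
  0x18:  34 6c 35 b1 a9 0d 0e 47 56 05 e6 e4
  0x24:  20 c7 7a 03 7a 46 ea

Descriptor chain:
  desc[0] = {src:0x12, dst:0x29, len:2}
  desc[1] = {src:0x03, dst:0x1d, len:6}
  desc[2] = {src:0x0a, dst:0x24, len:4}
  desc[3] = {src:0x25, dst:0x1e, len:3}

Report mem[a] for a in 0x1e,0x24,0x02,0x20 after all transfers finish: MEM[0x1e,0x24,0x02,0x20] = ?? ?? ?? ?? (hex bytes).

#0 dst[0x29+2] := {0xc0,0x12}
#1 dst[0x1d+6] := {0xbd,0xe9,0xa1,0x7e,0x7c,0xdc}
#2 dst[0x24+4] := {0x41,0x2d,0x99,0x0b}
#3 dst[0x1e+3] := {0x2d,0x99,0x0b}
query mem[0x1e]=0x2d, mem[0x24]=0x41, mem[0x02]=0x88, mem[0x20]=0x0b

MEM[0x1e,0x24,0x02,0x20] = 2d 41 88 0b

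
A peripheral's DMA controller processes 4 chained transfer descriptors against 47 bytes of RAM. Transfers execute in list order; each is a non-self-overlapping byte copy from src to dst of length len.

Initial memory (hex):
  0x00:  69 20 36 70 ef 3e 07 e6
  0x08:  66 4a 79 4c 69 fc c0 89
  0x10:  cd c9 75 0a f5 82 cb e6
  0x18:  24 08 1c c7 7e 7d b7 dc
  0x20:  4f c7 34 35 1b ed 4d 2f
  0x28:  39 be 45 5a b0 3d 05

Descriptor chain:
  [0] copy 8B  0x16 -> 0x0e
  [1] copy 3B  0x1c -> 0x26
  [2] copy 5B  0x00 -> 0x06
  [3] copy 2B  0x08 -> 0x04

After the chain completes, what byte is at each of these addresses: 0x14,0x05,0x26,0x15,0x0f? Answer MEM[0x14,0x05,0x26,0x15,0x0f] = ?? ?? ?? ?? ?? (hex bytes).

MEM[0x14,0x05,0x26,0x15,0x0f] = 7e 70 7e 7d e6

[0] 0x16->0x0e len=8 : cb e6 24 08 1c c7 7e 7d
[1] 0x1c->0x26 len=3 : 7e 7d b7
[2] 0x00->0x06 len=5 : 69 20 36 70 ef
[3] 0x08->0x04 len=2 : 36 70
query mem[0x14]=0x7e, mem[0x05]=0x70, mem[0x26]=0x7e, mem[0x15]=0x7d, mem[0x0f]=0xe6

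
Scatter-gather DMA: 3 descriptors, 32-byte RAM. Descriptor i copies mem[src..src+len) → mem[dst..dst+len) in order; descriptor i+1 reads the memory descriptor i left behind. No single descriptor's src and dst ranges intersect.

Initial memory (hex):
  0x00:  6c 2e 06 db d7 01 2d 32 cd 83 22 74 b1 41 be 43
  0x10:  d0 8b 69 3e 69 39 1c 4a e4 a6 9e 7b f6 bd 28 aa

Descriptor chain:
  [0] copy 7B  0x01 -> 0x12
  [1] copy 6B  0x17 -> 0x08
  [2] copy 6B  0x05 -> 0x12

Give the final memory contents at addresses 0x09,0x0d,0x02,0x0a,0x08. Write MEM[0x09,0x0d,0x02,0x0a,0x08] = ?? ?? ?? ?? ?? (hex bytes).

MEM[0x09,0x0d,0x02,0x0a,0x08] = 32 f6 06 a6 2d

D0: mem[0x12..0x18] <- [2e 06 db d7 01 2d 32]
D1: mem[0x08..0x0d] <- [2d 32 a6 9e 7b f6]
D2: mem[0x12..0x17] <- [01 2d 32 2d 32 a6]
query mem[0x09]=0x32, mem[0x0d]=0xf6, mem[0x02]=0x06, mem[0x0a]=0xa6, mem[0x08]=0x2d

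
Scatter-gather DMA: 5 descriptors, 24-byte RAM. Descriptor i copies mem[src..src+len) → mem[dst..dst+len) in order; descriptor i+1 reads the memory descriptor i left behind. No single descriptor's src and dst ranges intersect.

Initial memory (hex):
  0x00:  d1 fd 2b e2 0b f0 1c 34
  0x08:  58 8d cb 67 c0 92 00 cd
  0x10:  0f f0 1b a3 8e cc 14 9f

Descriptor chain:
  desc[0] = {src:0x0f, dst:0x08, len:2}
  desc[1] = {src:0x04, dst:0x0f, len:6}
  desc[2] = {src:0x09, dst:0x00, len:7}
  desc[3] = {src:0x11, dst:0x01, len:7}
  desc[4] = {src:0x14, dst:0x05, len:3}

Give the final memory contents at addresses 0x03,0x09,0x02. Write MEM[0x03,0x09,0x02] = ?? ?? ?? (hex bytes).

MEM[0x03,0x09,0x02] = cd 0f 34

  after D0: wrote 2B at 0x08 = cd0f
  after D1: wrote 6B at 0x0f = 0bf01c34cd0f
  after D2: wrote 7B at 0x00 = 0fcb67c092000b
  after D3: wrote 7B at 0x01 = 1c34cd0fcc149f
  after D4: wrote 3B at 0x05 = 0fcc14
query mem[0x03]=0xcd, mem[0x09]=0x0f, mem[0x02]=0x34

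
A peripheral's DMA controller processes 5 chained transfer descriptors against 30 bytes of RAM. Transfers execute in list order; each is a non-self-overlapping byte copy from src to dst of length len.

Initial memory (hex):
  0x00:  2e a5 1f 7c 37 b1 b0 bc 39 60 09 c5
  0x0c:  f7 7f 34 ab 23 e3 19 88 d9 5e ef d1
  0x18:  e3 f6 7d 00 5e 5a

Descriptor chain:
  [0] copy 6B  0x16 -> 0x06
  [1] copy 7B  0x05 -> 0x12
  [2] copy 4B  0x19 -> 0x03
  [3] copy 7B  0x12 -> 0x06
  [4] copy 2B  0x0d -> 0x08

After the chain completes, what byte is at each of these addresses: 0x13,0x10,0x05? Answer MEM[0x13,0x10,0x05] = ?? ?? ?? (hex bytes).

#0 dst[0x06+6] := {0xef,0xd1,0xe3,0xf6,0x7d,0x00}
#1 dst[0x12+7] := {0xb1,0xef,0xd1,0xe3,0xf6,0x7d,0x00}
#2 dst[0x03+4] := {0xf6,0x7d,0x00,0x5e}
#3 dst[0x06+7] := {0xb1,0xef,0xd1,0xe3,0xf6,0x7d,0x00}
#4 dst[0x08+2] := {0x7f,0x34}
query mem[0x13]=0xef, mem[0x10]=0x23, mem[0x05]=0x00

MEM[0x13,0x10,0x05] = ef 23 00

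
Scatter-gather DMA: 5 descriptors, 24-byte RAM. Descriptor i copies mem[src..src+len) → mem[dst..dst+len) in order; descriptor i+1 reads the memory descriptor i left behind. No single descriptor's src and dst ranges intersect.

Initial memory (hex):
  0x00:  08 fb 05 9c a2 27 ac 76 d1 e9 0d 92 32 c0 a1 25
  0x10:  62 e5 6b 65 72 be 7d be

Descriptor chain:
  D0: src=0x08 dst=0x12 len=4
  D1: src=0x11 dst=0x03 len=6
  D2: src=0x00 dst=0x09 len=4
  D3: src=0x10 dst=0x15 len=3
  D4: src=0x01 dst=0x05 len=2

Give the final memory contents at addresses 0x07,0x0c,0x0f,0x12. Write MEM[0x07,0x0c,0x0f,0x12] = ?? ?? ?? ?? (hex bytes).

MEM[0x07,0x0c,0x0f,0x12] = 92 e5 25 d1

#0 dst[0x12+4] := {0xd1,0xe9,0x0d,0x92}
#1 dst[0x03+6] := {0xe5,0xd1,0xe9,0x0d,0x92,0x7d}
#2 dst[0x09+4] := {0x08,0xfb,0x05,0xe5}
#3 dst[0x15+3] := {0x62,0xe5,0xd1}
#4 dst[0x05+2] := {0xfb,0x05}
query mem[0x07]=0x92, mem[0x0c]=0xe5, mem[0x0f]=0x25, mem[0x12]=0xd1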